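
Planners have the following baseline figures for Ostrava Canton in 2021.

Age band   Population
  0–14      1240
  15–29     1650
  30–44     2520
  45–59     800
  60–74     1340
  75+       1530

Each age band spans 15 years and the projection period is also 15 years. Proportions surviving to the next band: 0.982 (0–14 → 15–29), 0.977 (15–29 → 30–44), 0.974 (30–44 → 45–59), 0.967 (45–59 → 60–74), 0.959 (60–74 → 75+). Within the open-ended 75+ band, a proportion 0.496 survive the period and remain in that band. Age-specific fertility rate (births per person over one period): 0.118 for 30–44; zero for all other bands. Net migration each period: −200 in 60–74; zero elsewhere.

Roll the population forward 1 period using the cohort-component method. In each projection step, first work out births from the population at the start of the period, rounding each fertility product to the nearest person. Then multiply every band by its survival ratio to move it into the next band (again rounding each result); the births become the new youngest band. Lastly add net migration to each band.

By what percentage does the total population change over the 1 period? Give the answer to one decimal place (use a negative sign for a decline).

(Groups numbered youngest = 1 to oldest = 6.)
After projecting period 1:
Births: 2520 × 0.118 = 297
Group 2: 1240 × 0.982 = 1218
Group 3: 1650 × 0.977 = 1612
Group 4: 2520 × 0.974 = 2454
Group 5: 800 × 0.967 = 774
Group 6: 1340 × 0.959 + 1530 × 0.496 = 1285 + 759 = 2044
Net migration: Group 5 − 200 → 574
→ [297, 1218, 1612, 2454, 574, 2044]
Total: 9080 → 8199; change = -881; percentage change = -9.7%

-9.7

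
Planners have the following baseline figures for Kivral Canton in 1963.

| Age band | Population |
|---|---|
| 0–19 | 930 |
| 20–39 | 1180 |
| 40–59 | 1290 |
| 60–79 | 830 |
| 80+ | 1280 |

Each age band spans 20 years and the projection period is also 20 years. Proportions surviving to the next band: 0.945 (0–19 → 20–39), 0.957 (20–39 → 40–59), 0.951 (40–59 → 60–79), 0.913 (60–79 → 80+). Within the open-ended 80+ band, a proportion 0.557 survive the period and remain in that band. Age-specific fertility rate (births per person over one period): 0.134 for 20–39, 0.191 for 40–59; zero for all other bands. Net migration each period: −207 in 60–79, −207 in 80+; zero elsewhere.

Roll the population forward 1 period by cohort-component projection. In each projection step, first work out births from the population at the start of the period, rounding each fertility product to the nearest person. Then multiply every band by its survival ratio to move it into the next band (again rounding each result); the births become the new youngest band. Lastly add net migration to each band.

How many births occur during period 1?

404

Let band 1 be 0–19 through band 5 = 80+.
[period 1]
Births: 1180 × 0.134 = 158, 1290 × 0.191 = 246 — total 404
Band 2: 930 × 0.945 = 879
Band 3: 1180 × 0.957 = 1129
Band 4: 1290 × 0.951 = 1227
Band 5: 830 × 0.913 + 1280 × 0.557 = 758 + 713 = 1471
Net migration: Band 4 − 207 → 1020; Band 5 − 207 → 1264
Population now: 0–19=404, 20–39=879, 40–59=1129, 60–79=1020, 80+=1264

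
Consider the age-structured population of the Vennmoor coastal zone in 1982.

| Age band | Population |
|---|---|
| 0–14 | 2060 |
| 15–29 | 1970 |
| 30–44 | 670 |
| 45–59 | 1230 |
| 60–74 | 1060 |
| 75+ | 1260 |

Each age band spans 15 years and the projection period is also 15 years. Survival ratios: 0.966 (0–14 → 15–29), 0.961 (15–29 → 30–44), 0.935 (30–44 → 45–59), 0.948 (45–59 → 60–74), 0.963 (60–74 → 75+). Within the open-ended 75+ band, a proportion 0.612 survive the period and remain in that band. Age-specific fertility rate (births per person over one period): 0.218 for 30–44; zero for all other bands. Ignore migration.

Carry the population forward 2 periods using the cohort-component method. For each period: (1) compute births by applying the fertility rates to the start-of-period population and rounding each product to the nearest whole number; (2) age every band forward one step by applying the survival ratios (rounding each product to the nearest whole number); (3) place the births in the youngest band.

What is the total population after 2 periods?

Numbering the groups 1..6 from youngest to oldest:
Period 1:
Births: 670 * 0.218 = 146
Group 2: 2060 * 0.966 = 1990
Group 3: 1970 * 0.961 = 1893
Group 4: 670 * 0.935 = 626
Group 5: 1230 * 0.948 = 1166
Group 6: 1060 * 0.963 + 1260 * 0.612 = 1021 + 771 = 1792
Giving 146 / 1990 / 1893 / 626 / 1166 / 1792.
Period 2:
Births: 1893 * 0.218 = 413
Group 2: 146 * 0.966 = 141
Group 3: 1990 * 0.961 = 1912
Group 4: 1893 * 0.935 = 1770
Group 5: 626 * 0.948 = 593
Group 6: 1166 * 0.963 + 1792 * 0.612 = 1123 + 1097 = 2220
Giving 413 / 141 / 1912 / 1770 / 593 / 2220.
Total after period 2: 413 + 141 + 1912 + 1770 + 593 + 2220 = 7049

7049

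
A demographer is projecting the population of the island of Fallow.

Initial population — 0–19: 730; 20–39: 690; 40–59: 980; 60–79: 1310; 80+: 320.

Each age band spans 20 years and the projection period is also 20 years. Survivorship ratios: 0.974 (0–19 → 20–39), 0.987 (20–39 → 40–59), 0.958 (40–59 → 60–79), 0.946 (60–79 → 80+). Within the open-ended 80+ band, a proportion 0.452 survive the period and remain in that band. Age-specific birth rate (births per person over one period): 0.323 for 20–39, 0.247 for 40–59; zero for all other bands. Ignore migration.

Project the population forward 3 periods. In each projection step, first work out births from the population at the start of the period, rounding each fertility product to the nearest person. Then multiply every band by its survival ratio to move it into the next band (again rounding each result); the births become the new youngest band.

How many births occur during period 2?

398

— Period 1 —
Births: 690 × 0.323 = 223  |  980 × 0.247 = 242 ⇒ total 465
20–39: 730 × 0.974 = 711
40–59: 690 × 0.987 = 681
60–79: 980 × 0.958 = 939
80+: 1310 × 0.946 + 320 × 0.452 = 1239 + 145 = 1384
Population now: 0–19=465, 20–39=711, 40–59=681, 60–79=939, 80+=1384
— Period 2 —
Births: 711 × 0.323 = 230  |  681 × 0.247 = 168 ⇒ total 398
20–39: 465 × 0.974 = 453
40–59: 711 × 0.987 = 702
60–79: 681 × 0.958 = 652
80+: 939 × 0.946 + 1384 × 0.452 = 888 + 626 = 1514
Population now: 0–19=398, 20–39=453, 40–59=702, 60–79=652, 80+=1514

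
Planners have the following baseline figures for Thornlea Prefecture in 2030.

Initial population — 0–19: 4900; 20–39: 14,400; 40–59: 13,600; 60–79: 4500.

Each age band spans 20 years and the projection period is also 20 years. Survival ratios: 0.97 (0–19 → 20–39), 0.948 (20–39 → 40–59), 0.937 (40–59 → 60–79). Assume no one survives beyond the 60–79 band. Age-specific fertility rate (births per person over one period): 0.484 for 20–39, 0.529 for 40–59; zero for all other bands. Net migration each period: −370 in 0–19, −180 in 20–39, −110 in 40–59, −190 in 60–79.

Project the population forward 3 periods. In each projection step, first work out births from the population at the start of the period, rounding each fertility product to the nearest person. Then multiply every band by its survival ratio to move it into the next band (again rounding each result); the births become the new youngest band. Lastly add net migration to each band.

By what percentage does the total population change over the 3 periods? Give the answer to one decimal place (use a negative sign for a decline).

Numbering the groups 1..4 from youngest to oldest:
Period 1.
Births: 14400 × 0.484 = 6970 ; 13600 × 0.529 = 7194 → total 14164
Group 2: 4900 × 0.97 = 4753
Group 3: 14400 × 0.948 = 13651
Group 4: 13600 × 0.937 = 12743
Net migration: Group 1 − 370 → 13794; Group 2 − 180 → 4573; Group 3 − 110 → 13541; Group 4 − 190 → 12553
→ [13794, 4573, 13541, 12553]
Period 2.
Births: 4573 × 0.484 = 2213 ; 13541 × 0.529 = 7163 → total 9376
Group 2: 13794 × 0.97 = 13380
Group 3: 4573 × 0.948 = 4335
Group 4: 13541 × 0.937 = 12688
Net migration: Group 1 − 370 → 9006; Group 2 − 180 → 13200; Group 3 − 110 → 4225; Group 4 − 190 → 12498
→ [9006, 13200, 4225, 12498]
Period 3.
Births: 13200 × 0.484 = 6389 ; 4225 × 0.529 = 2235 → total 8624
Group 2: 9006 × 0.97 = 8736
Group 3: 13200 × 0.948 = 12514
Group 4: 4225 × 0.937 = 3959
Net migration: Group 1 − 370 → 8254; Group 2 − 180 → 8556; Group 3 − 110 → 12404; Group 4 − 190 → 3769
→ [8254, 8556, 12404, 3769]
Total: 37400 → 32983; change = -4417; percentage change = -11.8%

-11.8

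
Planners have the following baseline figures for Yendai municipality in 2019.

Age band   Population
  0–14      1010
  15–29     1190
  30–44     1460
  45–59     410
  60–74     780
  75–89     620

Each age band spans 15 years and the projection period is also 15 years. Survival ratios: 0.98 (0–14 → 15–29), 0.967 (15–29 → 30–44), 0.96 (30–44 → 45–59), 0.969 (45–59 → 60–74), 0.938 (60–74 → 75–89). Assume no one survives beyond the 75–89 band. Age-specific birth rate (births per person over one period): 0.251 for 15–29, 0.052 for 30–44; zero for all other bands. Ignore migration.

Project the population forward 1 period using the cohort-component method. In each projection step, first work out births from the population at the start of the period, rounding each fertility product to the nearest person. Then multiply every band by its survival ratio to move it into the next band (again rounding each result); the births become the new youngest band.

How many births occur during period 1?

375

— Period 1 —
Births: 1190 × 0.251 = 299, 1460 × 0.052 = 76 → 375
15–29: 1010 × 0.98 = 990
30–44: 1190 × 0.967 = 1151
45–59: 1460 × 0.96 = 1402
60–74: 410 × 0.969 = 397
75–89: 780 × 0.938 = 732
Population now: 0–14=375, 15–29=990, 30–44=1151, 45–59=1402, 60–74=397, 75–89=732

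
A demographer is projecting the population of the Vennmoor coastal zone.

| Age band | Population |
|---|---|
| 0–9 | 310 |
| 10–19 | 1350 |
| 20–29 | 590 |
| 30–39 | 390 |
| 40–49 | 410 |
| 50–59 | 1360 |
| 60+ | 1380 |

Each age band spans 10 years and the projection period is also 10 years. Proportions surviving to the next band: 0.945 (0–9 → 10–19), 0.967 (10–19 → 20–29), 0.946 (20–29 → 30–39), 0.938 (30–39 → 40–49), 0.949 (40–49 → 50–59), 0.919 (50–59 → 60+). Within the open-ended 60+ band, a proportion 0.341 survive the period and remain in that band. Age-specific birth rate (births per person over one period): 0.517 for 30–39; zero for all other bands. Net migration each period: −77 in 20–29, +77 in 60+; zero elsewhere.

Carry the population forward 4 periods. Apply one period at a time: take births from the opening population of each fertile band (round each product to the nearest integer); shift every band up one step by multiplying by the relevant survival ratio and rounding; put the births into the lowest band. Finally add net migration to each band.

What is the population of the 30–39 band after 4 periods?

(Bands numbered youngest = 1 to oldest = 7.)
Period 1.
Births: 390 × 0.517 = 202
Band 2: 310 × 0.945 = 293
Band 3: 1350 × 0.967 = 1305
Band 4: 590 × 0.946 = 558
Band 5: 390 × 0.938 = 366
Band 6: 410 × 0.949 = 389
Band 7: 1360 × 0.919 + 1380 × 0.341 = 1250 + 471 = 1721
Net migration: Band 3 − 77 → 1228; Band 7 + 77 → 1798
Population now: 0–9=202, 10–19=293, 20–29=1228, 30–39=558, 40–49=366, 50–59=389, 60+=1798
Period 2.
Births: 558 × 0.517 = 288
Band 2: 202 × 0.945 = 191
Band 3: 293 × 0.967 = 283
Band 4: 1228 × 0.946 = 1162
Band 5: 558 × 0.938 = 523
Band 6: 366 × 0.949 = 347
Band 7: 389 × 0.919 + 1798 × 0.341 = 357 + 613 = 970
Net migration: Band 3 − 77 → 206; Band 7 + 77 → 1047
Population now: 0–9=288, 10–19=191, 20–29=206, 30–39=1162, 40–49=523, 50–59=347, 60+=1047
Period 3.
Births: 1162 × 0.517 = 601
Band 2: 288 × 0.945 = 272
Band 3: 191 × 0.967 = 185
Band 4: 206 × 0.946 = 195
Band 5: 1162 × 0.938 = 1090
Band 6: 523 × 0.949 = 496
Band 7: 347 × 0.919 + 1047 × 0.341 = 319 + 357 = 676
Net migration: Band 3 − 77 → 108; Band 7 + 77 → 753
Population now: 0–9=601, 10–19=272, 20–29=108, 30–39=195, 40–49=1090, 50–59=496, 60+=753
Period 4.
Births: 195 × 0.517 = 101
Band 2: 601 × 0.945 = 568
Band 3: 272 × 0.967 = 263
Band 4: 108 × 0.946 = 102
Band 5: 195 × 0.938 = 183
Band 6: 1090 × 0.949 = 1034
Band 7: 496 × 0.919 + 753 × 0.341 = 456 + 257 = 713
Net migration: Band 3 − 77 → 186; Band 7 + 77 → 790
Population now: 0–9=101, 10–19=568, 20–29=186, 30–39=102, 40–49=183, 50–59=1034, 60+=790

102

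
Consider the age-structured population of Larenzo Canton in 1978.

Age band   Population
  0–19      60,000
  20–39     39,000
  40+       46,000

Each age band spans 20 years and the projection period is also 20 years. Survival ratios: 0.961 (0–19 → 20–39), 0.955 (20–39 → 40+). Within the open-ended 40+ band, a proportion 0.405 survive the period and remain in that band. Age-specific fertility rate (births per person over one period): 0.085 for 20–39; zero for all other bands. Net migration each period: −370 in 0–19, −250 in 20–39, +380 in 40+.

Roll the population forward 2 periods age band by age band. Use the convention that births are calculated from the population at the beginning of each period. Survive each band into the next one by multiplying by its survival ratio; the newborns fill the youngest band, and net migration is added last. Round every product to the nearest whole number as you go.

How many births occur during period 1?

3315

Numbering the bands 1..3 from youngest to oldest:
Period 1:
Births: 39000 × 0.085 = 3315
Band 2: 60000 × 0.961 = 57660
Band 3: 39000 × 0.955 + 46000 × 0.405 = 37245 + 18630 = 55875
Net migration: Band 1 − 370 → 2945; Band 2 − 250 → 57410; Band 3 + 380 → 56255
Giving 2945 / 57410 / 56255.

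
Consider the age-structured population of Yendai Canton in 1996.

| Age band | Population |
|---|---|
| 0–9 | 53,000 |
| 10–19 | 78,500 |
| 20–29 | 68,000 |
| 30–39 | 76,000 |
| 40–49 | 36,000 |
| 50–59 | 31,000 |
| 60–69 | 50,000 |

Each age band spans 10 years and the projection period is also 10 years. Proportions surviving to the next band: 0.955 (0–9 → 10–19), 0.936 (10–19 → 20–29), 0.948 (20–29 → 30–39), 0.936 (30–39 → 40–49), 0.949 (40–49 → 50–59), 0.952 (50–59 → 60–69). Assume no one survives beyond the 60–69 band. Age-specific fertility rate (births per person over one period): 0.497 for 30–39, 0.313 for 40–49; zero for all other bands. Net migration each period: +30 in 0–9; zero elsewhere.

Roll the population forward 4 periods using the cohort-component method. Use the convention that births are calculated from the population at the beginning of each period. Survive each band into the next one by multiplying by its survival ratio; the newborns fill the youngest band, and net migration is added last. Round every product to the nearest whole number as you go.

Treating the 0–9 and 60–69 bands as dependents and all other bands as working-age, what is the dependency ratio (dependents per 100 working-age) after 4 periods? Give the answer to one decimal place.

39.7

Period 1:
Births: 76000 * 0.497 = 37772  |  36000 * 0.313 = 11268 — total 49040
10–19: 53000 * 0.955 = 50615
20–29: 78500 * 0.936 = 73476
30–39: 68000 * 0.948 = 64464
40–49: 76000 * 0.936 = 71136
50–59: 36000 * 0.949 = 34164
60–69: 31000 * 0.952 = 29512
Net migration: 0–9 + 30 → 49070
End of period: [49070, 50615, 73476, 64464, 71136, 34164, 29512]
Period 2:
Births: 64464 * 0.497 = 32039  |  71136 * 0.313 = 22266 — total 54305
10–19: 49070 * 0.955 = 46862
20–29: 50615 * 0.936 = 47376
30–39: 73476 * 0.948 = 69655
40–49: 64464 * 0.936 = 60338
50–59: 71136 * 0.949 = 67508
60–69: 34164 * 0.952 = 32524
Net migration: 0–9 + 30 → 54335
End of period: [54335, 46862, 47376, 69655, 60338, 67508, 32524]
Period 3:
Births: 69655 * 0.497 = 34619  |  60338 * 0.313 = 18886 — total 53505
10–19: 54335 * 0.955 = 51890
20–29: 46862 * 0.936 = 43863
30–39: 47376 * 0.948 = 44912
40–49: 69655 * 0.936 = 65197
50–59: 60338 * 0.949 = 57261
60–69: 67508 * 0.952 = 64268
Net migration: 0–9 + 30 → 53535
End of period: [53535, 51890, 43863, 44912, 65197, 57261, 64268]
Period 4:
Births: 44912 * 0.497 = 22321  |  65197 * 0.313 = 20407 — total 42728
10–19: 53535 * 0.955 = 51126
20–29: 51890 * 0.936 = 48569
30–39: 43863 * 0.948 = 41582
40–49: 44912 * 0.936 = 42038
50–59: 65197 * 0.949 = 61872
60–69: 57261 * 0.952 = 54512
Net migration: 0–9 + 30 → 42758
End of period: [42758, 51126, 48569, 41582, 42038, 61872, 54512]
Dependents (band 0–9 + band 60–69) = 42758 + 54512 = 97270; working-age = 245187; ratio = 97270/245187 × 100 = 39.7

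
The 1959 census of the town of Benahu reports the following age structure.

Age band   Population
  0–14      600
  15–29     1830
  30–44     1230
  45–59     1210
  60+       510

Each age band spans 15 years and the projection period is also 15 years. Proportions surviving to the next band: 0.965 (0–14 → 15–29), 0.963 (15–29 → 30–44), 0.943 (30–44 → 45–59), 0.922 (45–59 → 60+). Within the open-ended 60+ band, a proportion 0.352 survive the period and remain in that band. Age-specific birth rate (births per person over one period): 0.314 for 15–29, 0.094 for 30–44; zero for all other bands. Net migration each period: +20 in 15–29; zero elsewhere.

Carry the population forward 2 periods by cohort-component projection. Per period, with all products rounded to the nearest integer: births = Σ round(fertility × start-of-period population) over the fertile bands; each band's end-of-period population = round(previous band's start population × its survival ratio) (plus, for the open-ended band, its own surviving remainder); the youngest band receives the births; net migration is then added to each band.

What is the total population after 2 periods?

After projecting period 1:
Births: 1830 × 0.314 = 575  |  1230 × 0.094 = 116 ⇒ total 691
15–29: 600 × 0.965 = 579
30–44: 1830 × 0.963 = 1762
45–59: 1230 × 0.943 = 1160
60+: 1210 × 0.922 + 510 × 0.352 = 1116 + 180 = 1296
Net migration: 15–29 + 20 → 599
→ [691, 599, 1762, 1160, 1296]
After projecting period 2:
Births: 599 × 0.314 = 188  |  1762 × 0.094 = 166 ⇒ total 354
15–29: 691 × 0.965 = 667
30–44: 599 × 0.963 = 577
45–59: 1762 × 0.943 = 1662
60+: 1160 × 0.922 + 1296 × 0.352 = 1070 + 456 = 1526
Net migration: 15–29 + 20 → 687
→ [354, 687, 577, 1662, 1526]
Total after period 2: 354 + 687 + 577 + 1662 + 1526 = 4806

4806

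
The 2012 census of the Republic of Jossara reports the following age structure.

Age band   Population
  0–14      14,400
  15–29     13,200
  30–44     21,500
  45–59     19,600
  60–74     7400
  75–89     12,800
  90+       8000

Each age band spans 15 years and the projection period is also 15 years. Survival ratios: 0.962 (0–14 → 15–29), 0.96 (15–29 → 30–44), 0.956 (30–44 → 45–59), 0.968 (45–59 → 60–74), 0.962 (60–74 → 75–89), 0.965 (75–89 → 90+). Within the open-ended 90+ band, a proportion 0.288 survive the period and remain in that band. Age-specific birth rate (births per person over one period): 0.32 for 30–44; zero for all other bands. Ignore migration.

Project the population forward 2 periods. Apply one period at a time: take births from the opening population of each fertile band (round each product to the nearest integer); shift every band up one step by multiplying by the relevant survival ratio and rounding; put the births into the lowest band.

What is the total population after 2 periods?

Let group 1 be 0–14 through group 7 = 90+.
Period 1.
Births: 21500 × 0.32 = 6880
Group 2: 14400 × 0.962 = 13853
Group 3: 13200 × 0.96 = 12672
Group 4: 21500 × 0.956 = 20554
Group 5: 19600 × 0.968 = 18973
Group 6: 7400 × 0.962 = 7119
Group 7: 12800 × 0.965 + 8000 × 0.288 = 12352 + 2304 = 14656
Giving 6880 / 13853 / 12672 / 20554 / 18973 / 7119 / 14656.
Period 2.
Births: 12672 × 0.32 = 4055
Group 2: 6880 × 0.962 = 6619
Group 3: 13853 × 0.96 = 13299
Group 4: 12672 × 0.956 = 12114
Group 5: 20554 × 0.968 = 19896
Group 6: 18973 × 0.962 = 18252
Group 7: 7119 × 0.965 + 14656 × 0.288 = 6870 + 4221 = 11091
Giving 4055 / 6619 / 13299 / 12114 / 19896 / 18252 / 11091.
Total after period 2: 4055 + 6619 + 13299 + 12114 + 19896 + 18252 + 11091 = 85326

85326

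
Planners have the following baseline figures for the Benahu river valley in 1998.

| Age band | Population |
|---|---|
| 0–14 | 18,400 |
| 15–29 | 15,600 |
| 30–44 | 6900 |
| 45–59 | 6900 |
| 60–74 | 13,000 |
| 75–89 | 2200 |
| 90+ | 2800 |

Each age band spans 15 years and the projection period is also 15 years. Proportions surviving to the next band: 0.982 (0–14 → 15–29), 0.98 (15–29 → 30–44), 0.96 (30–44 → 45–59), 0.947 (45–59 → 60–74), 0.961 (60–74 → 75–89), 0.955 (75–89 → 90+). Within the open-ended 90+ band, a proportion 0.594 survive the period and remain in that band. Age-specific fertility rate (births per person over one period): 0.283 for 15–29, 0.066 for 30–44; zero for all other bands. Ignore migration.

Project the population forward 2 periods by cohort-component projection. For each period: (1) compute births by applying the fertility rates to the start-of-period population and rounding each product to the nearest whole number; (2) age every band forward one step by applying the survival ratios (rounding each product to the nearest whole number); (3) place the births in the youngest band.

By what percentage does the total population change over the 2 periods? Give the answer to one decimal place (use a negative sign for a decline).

6.4

[period 1]
Births: 15600 * 0.283 = 4415, 6900 * 0.066 = 455 → 4870
15–29: 18400 * 0.982 = 18069
30–44: 15600 * 0.98 = 15288
45–59: 6900 * 0.96 = 6624
60–74: 6900 * 0.947 = 6534
75–89: 13000 * 0.961 = 12493
90+: 2200 * 0.955 + 2800 * 0.594 = 2101 + 1663 = 3764
→ [4870, 18069, 15288, 6624, 6534, 12493, 3764]
[period 2]
Births: 18069 * 0.283 = 5114, 15288 * 0.066 = 1009 → 6123
15–29: 4870 * 0.982 = 4782
30–44: 18069 * 0.98 = 17708
45–59: 15288 * 0.96 = 14676
60–74: 6624 * 0.947 = 6273
75–89: 6534 * 0.961 = 6279
90+: 12493 * 0.955 + 3764 * 0.594 = 11931 + 2236 = 14167
→ [6123, 4782, 17708, 14676, 6273, 6279, 14167]
Total: 65800 → 70008; change = 4208; percentage change = 6.4%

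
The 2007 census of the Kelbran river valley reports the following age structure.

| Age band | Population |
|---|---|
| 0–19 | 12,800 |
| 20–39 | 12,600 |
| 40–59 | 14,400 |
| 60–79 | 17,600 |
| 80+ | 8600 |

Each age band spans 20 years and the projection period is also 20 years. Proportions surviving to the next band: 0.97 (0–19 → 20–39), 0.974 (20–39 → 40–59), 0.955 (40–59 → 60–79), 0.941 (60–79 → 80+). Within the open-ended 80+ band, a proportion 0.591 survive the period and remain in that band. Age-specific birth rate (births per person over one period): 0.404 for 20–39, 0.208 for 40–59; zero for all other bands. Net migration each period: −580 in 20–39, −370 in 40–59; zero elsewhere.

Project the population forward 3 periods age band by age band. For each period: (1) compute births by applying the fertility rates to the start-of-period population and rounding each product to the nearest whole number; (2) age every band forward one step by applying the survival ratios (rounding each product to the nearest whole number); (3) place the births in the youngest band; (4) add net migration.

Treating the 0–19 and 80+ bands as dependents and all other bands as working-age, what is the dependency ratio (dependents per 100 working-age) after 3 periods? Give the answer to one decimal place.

After projecting period 1:
Births: 12600 × 0.404 = 5090  |  14400 × 0.208 = 2995 ⇒ total 8085
20–39: 12800 × 0.97 = 12416
40–59: 12600 × 0.974 = 12272
60–79: 14400 × 0.955 = 13752
80+: 17600 × 0.941 + 8600 × 0.591 = 16562 + 5083 = 21645
Net migration: 20–39 − 580 → 11836; 40–59 − 370 → 11902
End of period: [8085, 11836, 11902, 13752, 21645]
After projecting period 2:
Births: 11836 × 0.404 = 4782  |  11902 × 0.208 = 2476 ⇒ total 7258
20–39: 8085 × 0.97 = 7842
40–59: 11836 × 0.974 = 11528
60–79: 11902 × 0.955 = 11366
80+: 13752 × 0.941 + 21645 × 0.591 = 12941 + 12792 = 25733
Net migration: 20–39 − 580 → 7262; 40–59 − 370 → 11158
End of period: [7258, 7262, 11158, 11366, 25733]
After projecting period 3:
Births: 7262 × 0.404 = 2934  |  11158 × 0.208 = 2321 ⇒ total 5255
20–39: 7258 × 0.97 = 7040
40–59: 7262 × 0.974 = 7073
60–79: 11158 × 0.955 = 10656
80+: 11366 × 0.941 + 25733 × 0.591 = 10695 + 15208 = 25903
Net migration: 20–39 − 580 → 6460; 40–59 − 370 → 6703
End of period: [5255, 6460, 6703, 10656, 25903]
Dependents (band 0–19 + band 80+) = 5255 + 25903 = 31158; working-age = 23819; ratio = 31158/23819 × 100 = 130.8

130.8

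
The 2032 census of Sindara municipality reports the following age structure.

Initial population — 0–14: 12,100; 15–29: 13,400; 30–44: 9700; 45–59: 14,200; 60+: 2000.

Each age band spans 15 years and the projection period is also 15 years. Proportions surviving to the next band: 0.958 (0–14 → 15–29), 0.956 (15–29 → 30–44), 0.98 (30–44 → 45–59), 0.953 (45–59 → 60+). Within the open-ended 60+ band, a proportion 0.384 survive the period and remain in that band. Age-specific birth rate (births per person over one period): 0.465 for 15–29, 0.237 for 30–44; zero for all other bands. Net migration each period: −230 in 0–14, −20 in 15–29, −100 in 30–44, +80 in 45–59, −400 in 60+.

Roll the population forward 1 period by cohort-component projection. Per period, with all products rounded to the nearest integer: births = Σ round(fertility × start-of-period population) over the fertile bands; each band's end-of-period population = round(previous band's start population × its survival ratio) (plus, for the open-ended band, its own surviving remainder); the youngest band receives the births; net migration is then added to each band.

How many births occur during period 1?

Let group 1 be 0–14 through group 5 = 60+.
[period 1]
Births: 13400 × 0.465 = 6231 ; 9700 × 0.237 = 2299 — total 8530
Group 2: 12100 × 0.958 = 11592
Group 3: 13400 × 0.956 = 12810
Group 4: 9700 × 0.98 = 9506
Group 5: 14200 × 0.953 + 2000 × 0.384 = 13533 + 768 = 14301
Net migration: Group 1 − 230 → 8300; Group 2 − 20 → 11572; Group 3 − 100 → 12710; Group 4 + 80 → 9586; Group 5 − 400 → 13901
Giving 8300 / 11572 / 12710 / 9586 / 13901.

8530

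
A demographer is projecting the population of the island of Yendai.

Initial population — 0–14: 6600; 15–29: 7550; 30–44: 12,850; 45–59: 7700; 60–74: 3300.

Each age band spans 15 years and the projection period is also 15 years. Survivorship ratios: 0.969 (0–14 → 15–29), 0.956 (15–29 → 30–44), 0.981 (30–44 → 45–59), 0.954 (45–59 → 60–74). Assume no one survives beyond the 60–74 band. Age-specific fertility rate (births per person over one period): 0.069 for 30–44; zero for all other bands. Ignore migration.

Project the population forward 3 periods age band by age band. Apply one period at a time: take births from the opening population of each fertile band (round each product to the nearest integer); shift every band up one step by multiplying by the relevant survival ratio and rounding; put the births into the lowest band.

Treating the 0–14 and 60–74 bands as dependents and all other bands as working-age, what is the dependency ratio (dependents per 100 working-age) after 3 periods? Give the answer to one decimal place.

98.3

Call the bands 1 to 5, youngest first.
After projecting period 1:
Births: 12850 × 0.069 = 887
Band 2: 6600 × 0.969 = 6395
Band 3: 7550 × 0.956 = 7218
Band 4: 12850 × 0.981 = 12606
Band 5: 7700 × 0.954 = 7346
Population now: 0–14=887, 15–29=6395, 30–44=7218, 45–59=12606, 60–74=7346
After projecting period 2:
Births: 7218 × 0.069 = 498
Band 2: 887 × 0.969 = 860
Band 3: 6395 × 0.956 = 6114
Band 4: 7218 × 0.981 = 7081
Band 5: 12606 × 0.954 = 12026
Population now: 0–14=498, 15–29=860, 30–44=6114, 45–59=7081, 60–74=12026
After projecting period 3:
Births: 6114 × 0.069 = 422
Band 2: 498 × 0.969 = 483
Band 3: 860 × 0.956 = 822
Band 4: 6114 × 0.981 = 5998
Band 5: 7081 × 0.954 = 6755
Population now: 0–14=422, 15–29=483, 30–44=822, 45–59=5998, 60–74=6755
Dependents (band 0–14 + band 60–74) = 422 + 6755 = 7177; working-age = 7303; ratio = 7177/7303 × 100 = 98.3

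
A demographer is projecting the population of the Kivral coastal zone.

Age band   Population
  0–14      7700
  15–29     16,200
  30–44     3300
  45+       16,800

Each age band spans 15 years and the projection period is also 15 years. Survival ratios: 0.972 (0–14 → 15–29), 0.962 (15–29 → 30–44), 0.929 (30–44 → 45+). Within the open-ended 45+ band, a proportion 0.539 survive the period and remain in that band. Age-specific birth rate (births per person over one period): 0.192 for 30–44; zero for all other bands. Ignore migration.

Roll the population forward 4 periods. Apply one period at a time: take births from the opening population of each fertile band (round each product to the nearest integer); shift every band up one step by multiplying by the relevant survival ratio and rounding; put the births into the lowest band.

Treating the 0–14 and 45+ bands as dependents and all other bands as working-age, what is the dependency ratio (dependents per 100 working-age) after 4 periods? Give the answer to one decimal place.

250.6

(Bands numbered youngest = 1 to oldest = 4.)
Period 1:
Births: 3300 * 0.192 = 634
Band 2: 7700 * 0.972 = 7484
Band 3: 16200 * 0.962 = 15584
Band 4: 3300 * 0.929 + 16800 * 0.539 = 3066 + 9055 = 12121
Population now: 0–14=634, 15–29=7484, 30–44=15584, 45+=12121
Period 2:
Births: 15584 * 0.192 = 2992
Band 2: 634 * 0.972 = 616
Band 3: 7484 * 0.962 = 7200
Band 4: 15584 * 0.929 + 12121 * 0.539 = 14478 + 6533 = 21011
Population now: 0–14=2992, 15–29=616, 30–44=7200, 45+=21011
Period 3:
Births: 7200 * 0.192 = 1382
Band 2: 2992 * 0.972 = 2908
Band 3: 616 * 0.962 = 593
Band 4: 7200 * 0.929 + 21011 * 0.539 = 6689 + 11325 = 18014
Population now: 0–14=1382, 15–29=2908, 30–44=593, 45+=18014
Period 4:
Births: 593 * 0.192 = 114
Band 2: 1382 * 0.972 = 1343
Band 3: 2908 * 0.962 = 2797
Band 4: 593 * 0.929 + 18014 * 0.539 = 551 + 9710 = 10261
Population now: 0–14=114, 15–29=1343, 30–44=2797, 45+=10261
Dependents (band 0–14 + band 45+) = 114 + 10261 = 10375; working-age = 4140; ratio = 10375/4140 × 100 = 250.6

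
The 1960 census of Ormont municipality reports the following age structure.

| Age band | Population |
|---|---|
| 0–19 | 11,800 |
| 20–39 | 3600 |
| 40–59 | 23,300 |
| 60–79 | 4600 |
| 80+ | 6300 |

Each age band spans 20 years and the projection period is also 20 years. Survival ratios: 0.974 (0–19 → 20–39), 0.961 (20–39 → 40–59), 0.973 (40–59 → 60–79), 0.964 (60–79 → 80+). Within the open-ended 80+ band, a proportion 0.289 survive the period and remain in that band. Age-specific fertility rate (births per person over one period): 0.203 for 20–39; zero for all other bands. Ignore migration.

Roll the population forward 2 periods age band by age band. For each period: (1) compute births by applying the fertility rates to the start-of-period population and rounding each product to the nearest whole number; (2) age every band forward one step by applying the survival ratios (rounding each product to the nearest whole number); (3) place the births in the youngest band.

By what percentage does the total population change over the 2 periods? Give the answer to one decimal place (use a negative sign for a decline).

-17.1

Period 1.
Births: 3600 × 0.203 = 731
20–39: 11800 × 0.974 = 11493
40–59: 3600 × 0.961 = 3460
60–79: 23300 × 0.973 = 22671
80+: 4600 × 0.964 + 6300 × 0.289 = 4434 + 1821 = 6255
End of period: [731, 11493, 3460, 22671, 6255]
Period 2.
Births: 11493 × 0.203 = 2333
20–39: 731 × 0.974 = 712
40–59: 11493 × 0.961 = 11045
60–79: 3460 × 0.973 = 3367
80+: 22671 × 0.964 + 6255 × 0.289 = 21855 + 1808 = 23663
End of period: [2333, 712, 11045, 3367, 23663]
Total: 49600 → 41120; change = -8480; percentage change = -17.1%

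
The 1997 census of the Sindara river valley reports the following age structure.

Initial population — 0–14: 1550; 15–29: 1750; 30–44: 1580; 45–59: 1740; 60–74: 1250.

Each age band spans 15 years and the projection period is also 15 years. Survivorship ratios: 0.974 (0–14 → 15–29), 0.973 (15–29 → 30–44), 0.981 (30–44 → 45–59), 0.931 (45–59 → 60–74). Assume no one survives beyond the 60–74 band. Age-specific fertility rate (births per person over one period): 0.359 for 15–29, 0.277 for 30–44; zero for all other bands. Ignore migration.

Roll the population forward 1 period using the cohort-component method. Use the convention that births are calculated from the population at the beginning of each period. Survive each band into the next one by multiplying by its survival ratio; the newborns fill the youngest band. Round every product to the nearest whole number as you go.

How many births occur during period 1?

After projecting period 1:
Births: 1750 * 0.359 = 628  |  1580 * 0.277 = 438 — total 1066
15–29: 1550 * 0.974 = 1510
30–44: 1750 * 0.973 = 1703
45–59: 1580 * 0.981 = 1550
60–74: 1740 * 0.931 = 1620
End of period: [1066, 1510, 1703, 1550, 1620]

1066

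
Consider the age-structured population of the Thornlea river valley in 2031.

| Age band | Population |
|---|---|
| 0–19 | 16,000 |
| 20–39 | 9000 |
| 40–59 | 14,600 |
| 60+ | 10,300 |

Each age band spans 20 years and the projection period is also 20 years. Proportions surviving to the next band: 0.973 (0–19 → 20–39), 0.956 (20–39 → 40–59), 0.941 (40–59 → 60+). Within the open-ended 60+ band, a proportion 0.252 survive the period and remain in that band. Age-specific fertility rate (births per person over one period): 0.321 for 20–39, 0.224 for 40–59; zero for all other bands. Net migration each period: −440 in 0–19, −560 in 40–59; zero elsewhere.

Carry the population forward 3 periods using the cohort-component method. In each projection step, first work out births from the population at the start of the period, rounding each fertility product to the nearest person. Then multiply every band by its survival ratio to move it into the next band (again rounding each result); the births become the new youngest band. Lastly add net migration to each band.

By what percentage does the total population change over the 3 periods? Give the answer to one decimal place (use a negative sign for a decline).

-36.0

Call the groups 1 to 4, youngest first.
After projecting period 1:
Births: 9000 × 0.321 = 2889  |  14600 × 0.224 = 3270 ⇒ total 6159
Group 2: 16000 × 0.973 = 15568
Group 3: 9000 × 0.956 = 8604
Group 4: 14600 × 0.941 + 10300 × 0.252 = 13739 + 2596 = 16335
Net migration: Group 1 − 440 → 5719; Group 3 − 560 → 8044
Population now: 0–19=5719, 20–39=15568, 40–59=8044, 60+=16335
After projecting period 2:
Births: 15568 × 0.321 = 4997  |  8044 × 0.224 = 1802 ⇒ total 6799
Group 2: 5719 × 0.973 = 5565
Group 3: 15568 × 0.956 = 14883
Group 4: 8044 × 0.941 + 16335 × 0.252 = 7569 + 4116 = 11685
Net migration: Group 1 − 440 → 6359; Group 3 − 560 → 14323
Population now: 0–19=6359, 20–39=5565, 40–59=14323, 60+=11685
After projecting period 3:
Births: 5565 × 0.321 = 1786  |  14323 × 0.224 = 3208 ⇒ total 4994
Group 2: 6359 × 0.973 = 6187
Group 3: 5565 × 0.956 = 5320
Group 4: 14323 × 0.941 + 11685 × 0.252 = 13478 + 2945 = 16423
Net migration: Group 1 − 440 → 4554; Group 3 − 560 → 4760
Population now: 0–19=4554, 20–39=6187, 40–59=4760, 60+=16423
Total: 49900 → 31924; change = -17976; percentage change = -36.0%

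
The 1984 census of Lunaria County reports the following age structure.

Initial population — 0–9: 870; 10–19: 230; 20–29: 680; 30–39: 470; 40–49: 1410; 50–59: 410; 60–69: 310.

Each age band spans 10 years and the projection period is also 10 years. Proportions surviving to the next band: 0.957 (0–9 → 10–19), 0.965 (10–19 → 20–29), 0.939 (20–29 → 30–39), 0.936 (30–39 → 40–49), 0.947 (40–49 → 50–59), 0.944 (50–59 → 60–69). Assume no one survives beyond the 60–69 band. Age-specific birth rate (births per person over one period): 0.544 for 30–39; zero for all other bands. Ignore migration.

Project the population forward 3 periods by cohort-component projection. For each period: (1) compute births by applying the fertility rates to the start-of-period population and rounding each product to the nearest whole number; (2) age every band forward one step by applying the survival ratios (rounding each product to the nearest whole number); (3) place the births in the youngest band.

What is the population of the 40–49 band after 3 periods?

After projecting period 1:
Births: 470 × 0.544 = 256
10–19: 870 × 0.957 = 833
20–29: 230 × 0.965 = 222
30–39: 680 × 0.939 = 639
40–49: 470 × 0.936 = 440
50–59: 1410 × 0.947 = 1335
60–69: 410 × 0.944 = 387
→ [256, 833, 222, 639, 440, 1335, 387]
After projecting period 2:
Births: 639 × 0.544 = 348
10–19: 256 × 0.957 = 245
20–29: 833 × 0.965 = 804
30–39: 222 × 0.939 = 208
40–49: 639 × 0.936 = 598
50–59: 440 × 0.947 = 417
60–69: 1335 × 0.944 = 1260
→ [348, 245, 804, 208, 598, 417, 1260]
After projecting period 3:
Births: 208 × 0.544 = 113
10–19: 348 × 0.957 = 333
20–29: 245 × 0.965 = 236
30–39: 804 × 0.939 = 755
40–49: 208 × 0.936 = 195
50–59: 598 × 0.947 = 566
60–69: 417 × 0.944 = 394
→ [113, 333, 236, 755, 195, 566, 394]

195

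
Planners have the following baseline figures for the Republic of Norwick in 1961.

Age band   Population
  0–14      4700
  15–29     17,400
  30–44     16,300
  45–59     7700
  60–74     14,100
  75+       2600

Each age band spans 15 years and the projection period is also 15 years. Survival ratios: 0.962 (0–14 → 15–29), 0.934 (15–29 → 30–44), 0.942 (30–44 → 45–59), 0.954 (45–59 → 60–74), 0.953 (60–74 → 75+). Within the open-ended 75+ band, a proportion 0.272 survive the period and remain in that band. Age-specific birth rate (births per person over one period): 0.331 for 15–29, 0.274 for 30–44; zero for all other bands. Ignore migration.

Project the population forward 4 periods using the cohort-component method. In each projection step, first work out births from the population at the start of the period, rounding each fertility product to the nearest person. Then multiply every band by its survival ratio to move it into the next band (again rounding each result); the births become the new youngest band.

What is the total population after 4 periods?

44969

[period 1]
Births: 17400 * 0.331 = 5759, 16300 * 0.274 = 4466 ⇒ total 10225
15–29: 4700 * 0.962 = 4521
30–44: 17400 * 0.934 = 16252
45–59: 16300 * 0.942 = 15355
60–74: 7700 * 0.954 = 7346
75+: 14100 * 0.953 + 2600 * 0.272 = 13437 + 707 = 14144
Giving 10225 / 4521 / 16252 / 15355 / 7346 / 14144.
[period 2]
Births: 4521 * 0.331 = 1496, 16252 * 0.274 = 4453 ⇒ total 5949
15–29: 10225 * 0.962 = 9836
30–44: 4521 * 0.934 = 4223
45–59: 16252 * 0.942 = 15309
60–74: 15355 * 0.954 = 14649
75+: 7346 * 0.953 + 14144 * 0.272 = 7001 + 3847 = 10848
Giving 5949 / 9836 / 4223 / 15309 / 14649 / 10848.
[period 3]
Births: 9836 * 0.331 = 3256, 4223 * 0.274 = 1157 ⇒ total 4413
15–29: 5949 * 0.962 = 5723
30–44: 9836 * 0.934 = 9187
45–59: 4223 * 0.942 = 3978
60–74: 15309 * 0.954 = 14605
75+: 14649 * 0.953 + 10848 * 0.272 = 13960 + 2951 = 16911
Giving 4413 / 5723 / 9187 / 3978 / 14605 / 16911.
[period 4]
Births: 5723 * 0.331 = 1894, 9187 * 0.274 = 2517 ⇒ total 4411
15–29: 4413 * 0.962 = 4245
30–44: 5723 * 0.934 = 5345
45–59: 9187 * 0.942 = 8654
60–74: 3978 * 0.954 = 3795
75+: 14605 * 0.953 + 16911 * 0.272 = 13919 + 4600 = 18519
Giving 4411 / 4245 / 5345 / 8654 / 3795 / 18519.
Total after period 4: 4411 + 4245 + 5345 + 8654 + 3795 + 18519 = 44969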